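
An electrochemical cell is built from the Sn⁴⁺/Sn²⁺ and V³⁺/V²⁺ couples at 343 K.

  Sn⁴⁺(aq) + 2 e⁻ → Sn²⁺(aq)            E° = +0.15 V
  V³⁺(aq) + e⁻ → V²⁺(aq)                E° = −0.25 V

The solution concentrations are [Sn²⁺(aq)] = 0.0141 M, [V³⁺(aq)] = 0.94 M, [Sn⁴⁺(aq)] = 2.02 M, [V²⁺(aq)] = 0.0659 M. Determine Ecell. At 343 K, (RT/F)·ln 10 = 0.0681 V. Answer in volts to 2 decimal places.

+0.39 V

Sn⁴⁺/Sn²⁺ is reduced (cathode, E° = +0.15 V) and V³⁺/V²⁺ is oxidized (anode).
E°cell = E°cat − E°an = +0.15 − (−0.25) = +0.40 V; n = 2.
Balancing gives Sn⁴⁺(aq) + 2 V²⁺(aq) → Sn²⁺(aq) + 2 V³⁺(aq); hence Q = ([Sn²⁺(aq)]·[V³⁺(aq)]^2) / ([Sn⁴⁺(aq)]·[V²⁺(aq)]^2) = 1.42 (log Q = 0.152).
E = E° − (0.0681/n)·log Q = +0.40 − (0.0681/2)(0.152) = +0.39 V.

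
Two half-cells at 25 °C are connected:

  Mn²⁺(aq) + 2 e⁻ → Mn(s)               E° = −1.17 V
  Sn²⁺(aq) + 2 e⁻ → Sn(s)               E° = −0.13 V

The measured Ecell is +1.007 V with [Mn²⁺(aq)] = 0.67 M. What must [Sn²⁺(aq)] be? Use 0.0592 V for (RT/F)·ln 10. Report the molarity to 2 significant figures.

With Sn²⁺/Sn at the cathode and Mn²⁺/Mn at the anode, E°cell = −0.13 − (−1.17) = +1.04 V (n = 2).
Rearranging E = E° − (0.0592/n)·log Q gives log Q = 2(+1.04 − (+1.007))/0.0592 = 1.115.
Balancing electrons gives Sn²⁺(aq) + Mn(s) → Sn(s) + Mn²⁺(aq); thus Q = [Mn²⁺(aq)] / [Sn²⁺(aq)].
Solving for the unknown gives log [Sn²⁺(aq)] = −1.289, so [Sn²⁺(aq)] ≈ 0.051 M.

0.051 M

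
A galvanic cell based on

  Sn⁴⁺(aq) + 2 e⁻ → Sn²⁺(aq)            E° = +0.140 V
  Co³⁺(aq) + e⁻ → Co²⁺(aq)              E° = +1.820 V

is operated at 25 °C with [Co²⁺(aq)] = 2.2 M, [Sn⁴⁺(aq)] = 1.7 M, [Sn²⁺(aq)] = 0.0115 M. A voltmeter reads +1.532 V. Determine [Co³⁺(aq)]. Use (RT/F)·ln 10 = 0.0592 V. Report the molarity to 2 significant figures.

The Co³⁺/Co²⁺ couple has the larger reduction potential, so it is the cathode: E°cell = +1.820 − (+0.140) = +1.680 V and n = 2.
Rearranging E = E° − (0.0592/n)·log Q gives log Q = 2(+1.680 − (+1.532))/0.0592 = 5.000.
For 2 Co³⁺(aq) + Sn²⁺(aq) → 2 Co²⁺(aq) + Sn⁴⁺(aq), the reaction quotient is Q = ([Co²⁺(aq)]^2·[Sn⁴⁺(aq)]) / ([Co³⁺(aq)]^2·[Sn²⁺(aq)]).
Substituting the known concentrations and solving, log [Co³⁺(aq)] = −1.073 and [Co³⁺(aq)] = 0.085 M.

0.085 M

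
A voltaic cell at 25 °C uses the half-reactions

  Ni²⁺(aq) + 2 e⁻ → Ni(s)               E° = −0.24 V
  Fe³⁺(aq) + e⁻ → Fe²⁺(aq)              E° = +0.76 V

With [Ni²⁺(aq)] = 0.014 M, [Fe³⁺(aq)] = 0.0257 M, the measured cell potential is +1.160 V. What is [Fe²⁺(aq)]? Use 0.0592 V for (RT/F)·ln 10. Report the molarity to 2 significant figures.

0.00043 M

The Fe³⁺/Fe²⁺ couple has the larger reduction potential, so it is the cathode: E°cell = +0.76 − (−0.24) = +1.00 V and n = 2.
Rearranging E = E° − (0.0592/n)·log Q gives log Q = 2(+1.00 − (+1.160))/0.0592 = −5.405.
The balanced reaction is 2 Fe³⁺(aq) + Ni(s) → 2 Fe²⁺(aq) + Ni²⁺(aq), so Q = ([Fe²⁺(aq)]^2·[Ni²⁺(aq)]) / [Fe³⁺(aq)]^2.
Solving for the unknown gives log [Fe²⁺(aq)] = −3.366, so [Fe²⁺(aq)] ≈ 0.00043 M.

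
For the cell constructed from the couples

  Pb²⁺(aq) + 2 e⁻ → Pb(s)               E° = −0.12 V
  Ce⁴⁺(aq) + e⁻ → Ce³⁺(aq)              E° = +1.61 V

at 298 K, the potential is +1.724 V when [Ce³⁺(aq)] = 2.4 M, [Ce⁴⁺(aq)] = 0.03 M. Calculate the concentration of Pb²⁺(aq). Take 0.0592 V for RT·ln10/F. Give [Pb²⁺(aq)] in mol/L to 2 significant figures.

The Ce⁴⁺/Ce³⁺ couple has the larger reduction potential, so it is the cathode: E°cell = +1.61 − (−0.12) = +1.73 V and n = 2.
Rearranging E = E° − (0.0592/n)·log Q gives log Q = 2(+1.73 − (+1.724))/0.0592 = 0.203.
For 2 Ce⁴⁺(aq) + Pb(s) → 2 Ce³⁺(aq) + Pb²⁺(aq), the reaction quotient is Q = ([Ce³⁺(aq)]^2·[Pb²⁺(aq)]) / [Ce⁴⁺(aq)]^2.
Isolating [Pb²⁺(aq)] in Q = 10^{0.203} yields log [Pb²⁺(aq)] = −3.603, i.e. 0.00025 M.

0.00025 M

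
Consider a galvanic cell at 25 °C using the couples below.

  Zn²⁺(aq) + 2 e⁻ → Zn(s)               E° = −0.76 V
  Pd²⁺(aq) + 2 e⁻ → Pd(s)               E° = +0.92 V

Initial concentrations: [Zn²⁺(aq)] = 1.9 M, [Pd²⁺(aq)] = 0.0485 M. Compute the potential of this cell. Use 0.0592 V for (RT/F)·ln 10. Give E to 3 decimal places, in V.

Pd²⁺/Pd is reduced (cathode, E° = +0.92 V) and Zn²⁺/Zn is oxidized (anode).
E°cell = E°cat − E°an = +0.92 − (−0.76) = +1.68 V; n = 2.
Balancing gives Pd²⁺(aq) + Zn(s) → Pd(s) + Zn²⁺(aq); hence Q = [Zn²⁺(aq)] / [Pd²⁺(aq)] = 39.2 (log Q = 1.593).
By the Nernst equation, E = +1.68 − (0.0592/2)·(1.593) = +1.633 V.

+1.633 V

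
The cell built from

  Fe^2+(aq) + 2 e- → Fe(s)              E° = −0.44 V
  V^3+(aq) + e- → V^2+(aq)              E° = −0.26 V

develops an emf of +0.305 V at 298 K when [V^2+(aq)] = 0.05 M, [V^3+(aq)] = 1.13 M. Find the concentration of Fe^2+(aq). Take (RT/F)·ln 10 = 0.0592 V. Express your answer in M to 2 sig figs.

V³⁺/V²⁺ is the cathode (higher E°); E°cell = −0.26 − (−0.44) = +0.18 V with n = 2.
Since E = E° − (0.0592/n)·log Q, log Q = n(E° − E)/0.0592 = −4.223.
For 2 V^3+(aq) + Fe(s) → 2 V^2+(aq) + Fe^2+(aq), the reaction quotient is Q = ([V^2+(aq)]^2·[Fe^2+(aq)]) / [V^3+(aq)]^2.
Isolating [Fe^2+(aq)] in Q = 10^{−4.223} yields log [Fe^2+(aq)] = −1.515, i.e. 0.031 M.

0.031 M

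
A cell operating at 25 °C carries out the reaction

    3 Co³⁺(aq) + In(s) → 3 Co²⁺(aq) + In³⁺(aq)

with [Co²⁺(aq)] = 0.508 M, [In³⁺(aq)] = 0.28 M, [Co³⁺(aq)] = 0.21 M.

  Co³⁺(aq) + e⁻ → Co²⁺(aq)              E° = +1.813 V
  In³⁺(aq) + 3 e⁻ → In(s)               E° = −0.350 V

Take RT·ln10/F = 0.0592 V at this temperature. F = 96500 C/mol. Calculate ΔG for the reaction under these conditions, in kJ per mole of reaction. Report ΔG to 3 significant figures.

With Co³⁺/Co²⁺ reduced at the cathode, E°cell = +1.813 − (−0.350) = +2.163 V and n = 3.
The reaction quotient is ([Co²⁺(aq)]^3·[In³⁺(aq)]) / [Co³⁺(aq)]^3 = 3.96; by Nernst, E = +2.163 − (0.0592/3)(0.598) = +2.1512 V.
ΔG = −nFE = −(3)(96500)(+2.1512) J/mol = −623 kJ/mol.

−623 kJ/mol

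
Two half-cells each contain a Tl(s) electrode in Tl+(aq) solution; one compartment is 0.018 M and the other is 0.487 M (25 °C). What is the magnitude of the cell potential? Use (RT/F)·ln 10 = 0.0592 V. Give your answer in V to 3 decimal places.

For a concentration cell E°cell = 0, since both electrodes use the same couple.
The compartment with the higher Tl+(aq) concentration (0.487 M) acts as the cathode; ions are reduced there and produced at the dilute (0.018 M) anode.
With n = 1, Ecell = −(0.0592/1)·log([dilute]/[conc]) = −(0.0592/1)·log(0.018/0.487) = +0.085 V.

0.085 V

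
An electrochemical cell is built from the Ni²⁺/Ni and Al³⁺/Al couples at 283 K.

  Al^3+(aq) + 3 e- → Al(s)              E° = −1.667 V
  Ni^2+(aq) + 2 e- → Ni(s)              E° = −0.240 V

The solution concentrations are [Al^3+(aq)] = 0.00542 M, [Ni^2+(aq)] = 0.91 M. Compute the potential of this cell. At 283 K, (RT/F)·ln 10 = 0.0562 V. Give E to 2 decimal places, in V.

+1.47 V

The Ni²⁺/Ni couple has the more positive E°, so it is the cathode; Al³⁺/Al is the anode.
The standard potential is −0.240 − (−1.667) = +1.427 V and the balanced reaction transfers n = 6 electrons.
Balancing gives 3 Ni^2+(aq) + 2 Al(s) → 3 Ni(s) + 2 Al^3+(aq); hence Q = [Al^3+(aq)]^2 / [Ni^2+(aq)]^3 = 3.9×10^−5 (log Q = −4.409).
By the Nernst equation, E = +1.427 − (0.0562/6)·(−4.409) = +1.47 V.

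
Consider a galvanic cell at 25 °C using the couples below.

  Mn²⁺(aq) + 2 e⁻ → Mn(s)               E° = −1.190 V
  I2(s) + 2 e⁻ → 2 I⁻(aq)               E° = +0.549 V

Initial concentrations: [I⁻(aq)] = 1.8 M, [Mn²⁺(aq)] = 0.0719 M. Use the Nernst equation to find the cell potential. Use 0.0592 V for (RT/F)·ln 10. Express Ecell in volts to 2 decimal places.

+1.76 V

I₂/I⁻ is reduced (cathode, E° = +0.549 V) and Mn²⁺/Mn is oxidized (anode).
E°cell = +0.549 − (−1.190) = +1.739 V, with n = 2 electrons transferred.
For the overall reaction I2(s) + Mn(s) → 2 I⁻(aq) + Mn²⁺(aq), Q = [I⁻(aq)]^2·[Mn²⁺(aq)] = 0.233, giving log Q = −0.633.
By the Nernst equation, E = +1.739 − (0.0592/2)·(−0.633) = +1.76 V.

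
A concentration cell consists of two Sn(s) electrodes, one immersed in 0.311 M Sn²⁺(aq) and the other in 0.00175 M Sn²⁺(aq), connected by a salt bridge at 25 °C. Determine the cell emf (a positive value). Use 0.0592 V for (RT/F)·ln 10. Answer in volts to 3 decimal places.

For a concentration cell E°cell = 0, since both electrodes use the same couple.
The compartment with the higher Sn²⁺(aq) concentration (0.311 M) acts as the cathode; ions are reduced there and produced at the dilute (0.00175 M) anode.
With n = 2, Ecell = −(0.0592/2)·log([dilute]/[conc]) = −(0.0592/2)·log(0.00175/0.311) = +0.067 V.

0.067 V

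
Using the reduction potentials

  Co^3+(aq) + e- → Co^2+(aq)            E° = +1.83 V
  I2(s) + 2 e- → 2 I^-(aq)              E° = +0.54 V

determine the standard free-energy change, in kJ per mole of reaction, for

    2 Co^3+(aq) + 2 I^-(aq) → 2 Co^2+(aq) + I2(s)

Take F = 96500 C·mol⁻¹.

−249 kJ/mol

In the reaction as written Co^3+(aq) is reduced, so the Co³⁺/Co²⁺ couple is the cathode and I₂/I⁻ is the anode.
E°cell = +1.83 − (+0.54) = +1.29 V; balancing electrons gives n = 2.
ΔG° = −nFE°cell = −(2)(96500)(+1.29) J/mol = −249 kJ/mol.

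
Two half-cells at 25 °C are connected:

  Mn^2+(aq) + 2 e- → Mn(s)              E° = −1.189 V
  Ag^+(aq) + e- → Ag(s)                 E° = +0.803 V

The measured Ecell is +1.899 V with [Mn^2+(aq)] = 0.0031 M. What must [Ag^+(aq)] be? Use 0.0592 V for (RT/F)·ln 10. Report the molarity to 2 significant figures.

0.0015 M

With Ag⁺/Ag at the cathode and Mn²⁺/Mn at the anode, E°cell = +0.803 − (−1.189) = +1.992 V (n = 2).
Since E = E° − (0.0592/n)·log Q, log Q = n(E° − E)/0.0592 = 3.142.
The balanced reaction is 2 Ag^+(aq) + Mn(s) → 2 Ag(s) + Mn^2+(aq), so Q = [Mn^2+(aq)] / [Ag^+(aq)]^2.
Substituting the known concentrations and solving, log [Ag^+(aq)] = −2.825 and [Ag^+(aq)] = 0.0015 M.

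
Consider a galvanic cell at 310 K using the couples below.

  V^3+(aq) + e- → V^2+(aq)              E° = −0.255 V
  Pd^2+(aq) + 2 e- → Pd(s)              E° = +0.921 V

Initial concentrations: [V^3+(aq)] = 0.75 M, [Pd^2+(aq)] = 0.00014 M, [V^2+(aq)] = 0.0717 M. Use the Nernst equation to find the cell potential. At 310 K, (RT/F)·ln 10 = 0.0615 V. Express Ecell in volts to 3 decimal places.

Since E°(Pd²⁺/Pd) > E°(V³⁺/V²⁺), Pd²⁺/Pd serves as the cathode.
E°cell = +0.921 − (−0.255) = +1.176 V, with n = 2 electrons transferred.
The balanced reaction is Pd^2+(aq) + 2 V^2+(aq) → Pd(s) + 2 V^3+(aq), so Q = [V^3+(aq)]^2 / ([Pd^2+(aq)]·[V^2+(aq)]^2) = 7.82×10^5 and log Q = 5.893.
Applying E = E° − (RT ln10/nF)·log Q gives +1.176 − (0.0615/2)(5.893) = +0.995 V.

+0.995 V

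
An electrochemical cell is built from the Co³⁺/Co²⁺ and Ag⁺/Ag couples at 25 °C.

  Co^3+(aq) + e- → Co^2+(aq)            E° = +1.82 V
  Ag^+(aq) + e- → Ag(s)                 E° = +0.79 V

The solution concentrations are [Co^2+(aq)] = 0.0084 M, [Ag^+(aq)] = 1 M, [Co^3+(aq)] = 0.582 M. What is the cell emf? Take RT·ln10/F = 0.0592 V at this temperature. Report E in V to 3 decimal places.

+1.139 V

Since E°(Co³⁺/Co²⁺) > E°(Ag⁺/Ag), Co³⁺/Co²⁺ serves as the cathode.
The standard potential is +1.82 − (+0.79) = +1.03 V and the balanced reaction transfers n = 1 electron.
For the overall reaction Co^3+(aq) + Ag(s) → Co^2+(aq) + Ag^+(aq), Q = ([Co^2+(aq)]·[Ag^+(aq)]) / [Co^3+(aq)] = 0.0144, giving log Q = −1.841.
Applying E = E° − (RT ln10/nF)·log Q gives +1.03 − (0.0592/1)(−1.841) = +1.139 V.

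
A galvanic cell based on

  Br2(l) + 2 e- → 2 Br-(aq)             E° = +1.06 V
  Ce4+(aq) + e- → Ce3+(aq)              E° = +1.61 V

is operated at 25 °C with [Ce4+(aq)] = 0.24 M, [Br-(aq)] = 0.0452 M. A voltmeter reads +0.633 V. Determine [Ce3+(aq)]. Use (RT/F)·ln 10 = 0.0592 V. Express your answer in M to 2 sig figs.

Ce⁴⁺/Ce³⁺ is the cathode (higher E°); E°cell = +1.61 − (+1.06) = +0.55 V with n = 2.
From the Nernst equation, log Q = n(E° − E)/0.0592 = 2·(+0.55 − (+0.633))/0.0592 = −2.804.
For 2 Ce4+(aq) + 2 Br-(aq) → 2 Ce3+(aq) + Br2(l), the reaction quotient is Q = [Ce3+(aq)]^2 / ([Ce4+(aq)]^2·[Br-(aq)]^2).
Substituting the known concentrations and solving, log [Ce3+(aq)] = −3.367 and [Ce3+(aq)] = 0.00043 M.

0.00043 M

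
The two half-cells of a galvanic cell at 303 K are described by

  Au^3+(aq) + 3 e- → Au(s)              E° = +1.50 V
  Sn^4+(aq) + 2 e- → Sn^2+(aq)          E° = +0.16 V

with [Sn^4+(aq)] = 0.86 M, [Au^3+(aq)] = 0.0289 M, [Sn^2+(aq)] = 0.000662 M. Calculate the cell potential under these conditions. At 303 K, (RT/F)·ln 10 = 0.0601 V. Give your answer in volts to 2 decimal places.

Since E°(Au³⁺/Au) > E°(Sn⁴⁺/Sn²⁺), Au³⁺/Au serves as the cathode.
E°cell = +1.50 − (+0.16) = +1.34 V, with n = 6 electrons transferred.
Balancing gives 2 Au^3+(aq) + 3 Sn^2+(aq) → 2 Au(s) + 3 Sn^4+(aq); hence Q = [Sn^4+(aq)]^3 / ([Au^3+(aq)]^2·[Sn^2+(aq)]^3) = 2.62×10^12 (log Q = 12.419).
Applying E = E° − (RT ln10/nF)·log Q gives +1.34 − (0.0601/6)(12.419) = +1.22 V.

+1.22 V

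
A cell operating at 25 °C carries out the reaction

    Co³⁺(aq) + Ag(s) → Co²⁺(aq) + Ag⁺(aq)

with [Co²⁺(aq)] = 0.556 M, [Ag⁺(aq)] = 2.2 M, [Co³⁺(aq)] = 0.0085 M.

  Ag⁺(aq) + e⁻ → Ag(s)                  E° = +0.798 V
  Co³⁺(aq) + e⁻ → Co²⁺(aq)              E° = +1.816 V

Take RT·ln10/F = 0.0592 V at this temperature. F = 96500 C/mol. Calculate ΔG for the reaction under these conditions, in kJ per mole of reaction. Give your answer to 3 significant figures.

−85.9 kJ/mol

E°cell = +1.816 − (+0.798) = +1.018 V; the balanced reaction transfers n = 1 electron.
Q = ([Co²⁺(aq)]·[Ag⁺(aq)]) / [Co³⁺(aq)] = 144, so log Q = 2.158 and E = +1.018 − (0.0592/1)(2.158) = +0.8902 V.
Then ΔG = −nFE = −1 × 96500 × +0.8902 J/mol = −85.9 kJ/mol.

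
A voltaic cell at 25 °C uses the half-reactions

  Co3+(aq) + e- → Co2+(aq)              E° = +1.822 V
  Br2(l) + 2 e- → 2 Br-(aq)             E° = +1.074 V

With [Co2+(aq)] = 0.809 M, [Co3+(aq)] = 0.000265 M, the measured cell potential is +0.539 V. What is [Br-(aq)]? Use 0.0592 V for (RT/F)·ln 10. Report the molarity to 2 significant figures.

0.90 M

The Co³⁺/Co²⁺ couple has the larger reduction potential, so it is the cathode: E°cell = +1.822 − (+1.074) = +0.748 V and n = 2.
Since E = E° − (0.0592/n)·log Q, log Q = n(E° − E)/0.0592 = 7.061.
For 2 Co3+(aq) + 2 Br-(aq) → 2 Co2+(aq) + Br2(l), the reaction quotient is Q = [Co2+(aq)]^2 / ([Co3+(aq)]^2·[Br-(aq)]^2).
Solving for the unknown gives log [Br-(aq)] = −0.046, so [Br-(aq)] ≈ 0.90 M.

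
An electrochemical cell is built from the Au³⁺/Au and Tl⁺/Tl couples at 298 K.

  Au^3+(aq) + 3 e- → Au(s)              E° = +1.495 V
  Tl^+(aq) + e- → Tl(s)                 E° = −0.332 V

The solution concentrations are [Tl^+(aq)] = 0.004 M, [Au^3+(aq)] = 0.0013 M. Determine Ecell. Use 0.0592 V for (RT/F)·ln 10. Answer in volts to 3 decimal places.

+1.912 V

Au³⁺/Au is reduced (cathode, E° = +1.495 V) and Tl⁺/Tl is oxidized (anode).
E°cell = E°cat − E°an = +1.495 − (−0.332) = +1.827 V; n = 3.
For the overall reaction Au^3+(aq) + 3 Tl(s) → Au(s) + 3 Tl^+(aq), Q = [Tl^+(aq)]^3 / [Au^3+(aq)] = 4.92×10^−5, giving log Q = −4.308.
E = E° − (0.0592/n)·log Q = +1.827 − (0.0592/3)(−4.308) = +1.912 V.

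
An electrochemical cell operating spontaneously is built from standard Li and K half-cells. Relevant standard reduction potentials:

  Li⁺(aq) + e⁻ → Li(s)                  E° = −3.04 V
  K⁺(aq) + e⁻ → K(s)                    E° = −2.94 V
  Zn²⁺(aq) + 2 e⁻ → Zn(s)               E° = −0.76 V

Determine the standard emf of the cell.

+0.10 V

The K⁺/K couple has the higher E°, so K ion is reduced (cathode) and Li is oxidized (anode).
E°cell = E°(cathode) − E°(anode) = −2.94 − (−3.04) = +0.10 V.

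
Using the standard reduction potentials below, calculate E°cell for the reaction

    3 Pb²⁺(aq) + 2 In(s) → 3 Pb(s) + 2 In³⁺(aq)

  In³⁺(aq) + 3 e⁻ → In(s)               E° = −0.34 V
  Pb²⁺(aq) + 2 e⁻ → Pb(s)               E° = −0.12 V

In the reaction as written, Pb²⁺(aq) is reduced (cathode) and In³⁺(aq) is produced by oxidation at the anode.
E°cell = E°(cathode) − E°(anode) = −0.12 − (−0.34) = +0.22 V.
The positive value indicates the reaction is spontaneous as written.

+0.22 V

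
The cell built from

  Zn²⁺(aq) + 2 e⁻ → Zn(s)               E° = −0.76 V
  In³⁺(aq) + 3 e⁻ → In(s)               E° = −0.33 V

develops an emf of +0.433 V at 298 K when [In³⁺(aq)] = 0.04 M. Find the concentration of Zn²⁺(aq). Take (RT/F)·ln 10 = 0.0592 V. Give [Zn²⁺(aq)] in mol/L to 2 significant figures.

0.093 M

With In³⁺/In at the cathode and Zn²⁺/Zn at the anode, E°cell = −0.33 − (−0.76) = +0.43 V (n = 6).
Since E = E° − (0.0592/n)·log Q, log Q = n(E° − E)/0.0592 = −0.304.
For 2 In³⁺(aq) + 3 Zn(s) → 2 In(s) + 3 Zn²⁺(aq), the reaction quotient is Q = [Zn²⁺(aq)]^3 / [In³⁺(aq)]^2.
Solving for the unknown gives log [Zn²⁺(aq)] = −1.033, so [Zn²⁺(aq)] ≈ 0.093 M.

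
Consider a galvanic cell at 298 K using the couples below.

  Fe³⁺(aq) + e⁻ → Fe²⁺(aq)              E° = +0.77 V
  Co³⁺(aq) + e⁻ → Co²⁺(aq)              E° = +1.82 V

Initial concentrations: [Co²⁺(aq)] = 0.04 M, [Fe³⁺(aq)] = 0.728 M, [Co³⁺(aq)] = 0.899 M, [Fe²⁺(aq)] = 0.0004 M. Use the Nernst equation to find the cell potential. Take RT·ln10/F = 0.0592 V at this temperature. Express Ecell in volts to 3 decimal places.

Since E°(Co³⁺/Co²⁺) > E°(Fe³⁺/Fe²⁺), Co³⁺/Co²⁺ serves as the cathode.
E°cell = E°cat − E°an = +1.82 − (+0.77) = +1.05 V; n = 1.
Balancing gives Co³⁺(aq) + Fe²⁺(aq) → Co²⁺(aq) + Fe³⁺(aq); hence Q = ([Co²⁺(aq)]·[Fe³⁺(aq)]) / ([Co³⁺(aq)]·[Fe²⁺(aq)]) = 81 (log Q = 1.908).
Applying E = E° − (RT ln10/nF)·log Q gives +1.05 − (0.0592/1)(1.908) = +0.937 V.

+0.937 V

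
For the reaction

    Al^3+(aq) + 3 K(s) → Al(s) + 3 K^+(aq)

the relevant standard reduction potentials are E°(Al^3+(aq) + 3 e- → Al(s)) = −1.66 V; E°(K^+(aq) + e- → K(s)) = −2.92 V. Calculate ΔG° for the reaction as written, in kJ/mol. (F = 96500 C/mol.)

In the reaction as written Al^3+(aq) is reduced, so the Al³⁺/Al couple is the cathode and K⁺/K is the anode.
E°cell = −1.66 − (−2.92) = +1.26 V; balancing electrons gives n = 3.
ΔG° = −nFE°cell = −(3)(96500)(+1.26) J/mol = −365 kJ/mol.

−365 kJ/mol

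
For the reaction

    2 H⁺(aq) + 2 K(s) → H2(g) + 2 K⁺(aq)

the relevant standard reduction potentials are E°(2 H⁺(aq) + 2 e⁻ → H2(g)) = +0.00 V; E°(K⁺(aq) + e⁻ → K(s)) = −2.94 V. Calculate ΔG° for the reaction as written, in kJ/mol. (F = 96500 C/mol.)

In the reaction as written H⁺(aq) is reduced, so the 2H⁺/H₂ couple is the cathode and K⁺/K is the anode.
E°cell = +0.00 − (−2.94) = +2.94 V; balancing electrons gives n = 2.
ΔG° = −nFE°cell = −(2)(96500)(+2.94) J/mol = −567 kJ/mol.

−567 kJ/mol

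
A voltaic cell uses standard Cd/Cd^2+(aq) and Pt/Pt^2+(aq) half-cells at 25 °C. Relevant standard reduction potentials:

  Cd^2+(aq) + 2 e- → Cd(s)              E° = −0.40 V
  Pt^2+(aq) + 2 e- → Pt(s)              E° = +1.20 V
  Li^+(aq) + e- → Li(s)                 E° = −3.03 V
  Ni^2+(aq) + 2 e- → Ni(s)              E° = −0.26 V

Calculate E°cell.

Of the two couples in this cell, the one with the more positive reduction potential is reduced at the cathode: here that is Pt²⁺/Pt (+1.20 V); Cd²⁺/Cd (−0.40 V) is the anode.
E°cell = E°(cathode) − E°(anode) = +1.20 − (−0.40) = +1.60 V.

+1.60 V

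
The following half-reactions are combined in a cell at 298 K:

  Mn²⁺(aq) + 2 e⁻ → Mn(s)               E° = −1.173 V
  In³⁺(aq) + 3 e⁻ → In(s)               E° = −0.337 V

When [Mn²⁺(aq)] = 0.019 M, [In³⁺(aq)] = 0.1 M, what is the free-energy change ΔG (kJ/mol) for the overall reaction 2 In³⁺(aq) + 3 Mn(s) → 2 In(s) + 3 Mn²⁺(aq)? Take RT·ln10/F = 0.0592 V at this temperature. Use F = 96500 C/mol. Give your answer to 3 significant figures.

E°cell = −0.337 − (−1.173) = +0.836 V; the balanced reaction transfers n = 6 electrons.
Q = [Mn²⁺(aq)]^3 / [In³⁺(aq)]^2 = 0.000686, so log Q = −3.164 and E = +0.836 − (0.0592/6)(−3.164) = +0.8672 V.
Then ΔG = −nFE = −6 × 96500 × +0.8672 J/mol = −502 kJ/mol.

−502 kJ/mol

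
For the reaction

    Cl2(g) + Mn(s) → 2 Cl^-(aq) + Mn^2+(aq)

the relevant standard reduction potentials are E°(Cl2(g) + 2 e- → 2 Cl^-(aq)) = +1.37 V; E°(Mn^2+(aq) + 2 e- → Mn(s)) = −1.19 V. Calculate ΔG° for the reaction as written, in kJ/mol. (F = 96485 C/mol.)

In the reaction as written Cl2(g) is reduced, so the Cl₂/Cl⁻ couple is the cathode and Mn²⁺/Mn is the anode.
E°cell = +1.37 − (−1.19) = +2.56 V; balancing electrons gives n = 2.
ΔG° = −nFE°cell = −(2)(96485)(+2.56) J/mol = −494 kJ/mol.

−494 kJ/mol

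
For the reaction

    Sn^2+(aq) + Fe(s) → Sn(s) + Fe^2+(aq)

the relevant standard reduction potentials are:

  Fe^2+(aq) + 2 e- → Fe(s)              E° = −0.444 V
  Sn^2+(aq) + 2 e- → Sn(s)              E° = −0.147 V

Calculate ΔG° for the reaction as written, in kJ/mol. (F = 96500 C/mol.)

−57.3 kJ/mol

In the reaction as written Sn^2+(aq) is reduced, so the Sn²⁺/Sn couple is the cathode and Fe²⁺/Fe is the anode.
E°cell = −0.147 − (−0.444) = +0.297 V; balancing electrons gives n = 2.
ΔG° = −nFE°cell = −(2)(96500)(+0.297) J/mol = −57.3 kJ/mol.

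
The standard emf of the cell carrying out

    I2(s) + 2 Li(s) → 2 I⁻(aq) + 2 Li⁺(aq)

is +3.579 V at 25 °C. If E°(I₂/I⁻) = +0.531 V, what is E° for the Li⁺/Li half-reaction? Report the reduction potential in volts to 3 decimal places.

In the reaction as written the I₂/I⁻ couple is reduced (cathode) and Li⁺/Li is oxidized (anode), so E°cell = E°(I₂/I⁻) − E°(Li⁺/Li).
E°(Li⁺/Li) = E°(cathode) − E°cell = +0.531 − (+3.579) = −3.048 V.

−3.048 V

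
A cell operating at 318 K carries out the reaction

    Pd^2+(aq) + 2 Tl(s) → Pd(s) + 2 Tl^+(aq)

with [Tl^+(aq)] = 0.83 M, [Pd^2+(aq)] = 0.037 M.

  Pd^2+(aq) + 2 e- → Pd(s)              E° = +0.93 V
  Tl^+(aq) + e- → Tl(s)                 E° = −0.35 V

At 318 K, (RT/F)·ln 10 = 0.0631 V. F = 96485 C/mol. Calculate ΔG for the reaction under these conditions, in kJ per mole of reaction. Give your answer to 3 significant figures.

−239 kJ/mol

With Pd²⁺/Pd reduced at the cathode, E°cell = +0.93 − (−0.35) = +1.28 V and n = 2.
Q = [Tl^+(aq)]^2 / [Pd^2+(aq)] = 18.6, so log Q = 1.270 and E = +1.28 − (0.0631/2)(1.270) = +1.2399 V.
Finally ΔG = −nFE = −(2)(96485 C/mol)(+1.2399 V) = −239 kJ/mol.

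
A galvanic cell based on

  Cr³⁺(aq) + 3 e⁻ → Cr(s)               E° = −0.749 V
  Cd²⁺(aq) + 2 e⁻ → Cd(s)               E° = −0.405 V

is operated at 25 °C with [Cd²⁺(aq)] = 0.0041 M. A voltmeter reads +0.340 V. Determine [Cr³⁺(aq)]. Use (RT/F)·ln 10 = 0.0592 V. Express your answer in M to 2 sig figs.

0.00042 M

With Cd²⁺/Cd at the cathode and Cr³⁺/Cr at the anode, E°cell = −0.405 − (−0.749) = +0.344 V (n = 6).
Since E = E° − (0.0592/n)·log Q, log Q = n(E° − E)/0.0592 = 0.405.
Balancing electrons gives 3 Cd²⁺(aq) + 2 Cr(s) → 3 Cd(s) + 2 Cr³⁺(aq); thus Q = [Cr³⁺(aq)]^2 / [Cd²⁺(aq)]^3.
Substituting the known concentrations and solving, log [Cr³⁺(aq)] = −3.378 and [Cr³⁺(aq)] = 0.00042 M.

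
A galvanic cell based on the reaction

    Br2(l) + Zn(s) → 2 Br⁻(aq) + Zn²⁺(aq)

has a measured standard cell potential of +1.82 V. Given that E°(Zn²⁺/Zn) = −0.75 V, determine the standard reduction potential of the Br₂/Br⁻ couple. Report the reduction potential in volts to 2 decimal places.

In the reaction as written the Br₂/Br⁻ couple is reduced (cathode) and Zn²⁺/Zn is oxidized (anode), so E°cell = E°(Br₂/Br⁻) − E°(Zn²⁺/Zn).
E°(Br₂/Br⁻) = E°cell + E°(anode) = +1.82 + (−0.75) = +1.07 V.

+1.07 V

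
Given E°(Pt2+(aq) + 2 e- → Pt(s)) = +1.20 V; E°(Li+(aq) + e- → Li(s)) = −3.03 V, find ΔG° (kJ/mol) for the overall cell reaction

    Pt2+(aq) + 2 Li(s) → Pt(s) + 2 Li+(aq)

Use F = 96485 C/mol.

In the reaction as written Pt2+(aq) is reduced, so the Pt²⁺/Pt couple is the cathode and Li⁺/Li is the anode.
E°cell = +1.20 − (−3.03) = +4.23 V; balancing electrons gives n = 2.
ΔG° = −nFE°cell = −(2)(96485)(+4.23) J/mol = −816 kJ/mol.

−816 kJ/mol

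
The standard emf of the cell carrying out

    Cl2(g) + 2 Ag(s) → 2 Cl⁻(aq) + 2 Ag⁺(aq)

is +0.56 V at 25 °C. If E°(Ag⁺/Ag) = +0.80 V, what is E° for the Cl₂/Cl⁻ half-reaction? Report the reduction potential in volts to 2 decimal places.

In the reaction as written the Cl₂/Cl⁻ couple is reduced (cathode) and Ag⁺/Ag is oxidized (anode), so E°cell = E°(Cl₂/Cl⁻) − E°(Ag⁺/Ag).
E°(Cl₂/Cl⁻) = E°cell + E°(anode) = +0.56 + (+0.80) = +1.36 V.

+1.36 V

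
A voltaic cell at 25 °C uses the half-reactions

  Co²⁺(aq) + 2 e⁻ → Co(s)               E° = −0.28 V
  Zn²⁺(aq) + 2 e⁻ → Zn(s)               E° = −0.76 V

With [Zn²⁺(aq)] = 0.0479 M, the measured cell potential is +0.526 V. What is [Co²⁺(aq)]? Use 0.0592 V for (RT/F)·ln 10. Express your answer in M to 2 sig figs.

1.7 M

The Co²⁺/Co couple has the larger reduction potential, so it is the cathode: E°cell = −0.28 − (−0.76) = +0.48 V and n = 2.
Since E = E° − (0.0592/n)·log Q, log Q = n(E° − E)/0.0592 = −1.554.
Balancing electrons gives Co²⁺(aq) + Zn(s) → Co(s) + Zn²⁺(aq); thus Q = [Zn²⁺(aq)] / [Co²⁺(aq)].
Isolating [Co²⁺(aq)] in Q = 10^{−1.554} yields log [Co²⁺(aq)] = 0.234, i.e. 1.7 M.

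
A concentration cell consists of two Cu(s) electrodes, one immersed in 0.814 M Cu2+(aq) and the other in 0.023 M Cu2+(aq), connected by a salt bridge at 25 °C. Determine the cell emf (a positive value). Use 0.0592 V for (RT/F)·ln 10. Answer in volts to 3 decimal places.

0.046 V

For a concentration cell E°cell = 0, since both electrodes use the same couple.
The compartment with the higher Cu2+(aq) concentration (0.814 M) acts as the cathode; ions are reduced there and produced at the dilute (0.023 M) anode.
With n = 2, Ecell = −(0.0592/2)·log([dilute]/[conc]) = −(0.0592/2)·log(0.023/0.814) = +0.046 V.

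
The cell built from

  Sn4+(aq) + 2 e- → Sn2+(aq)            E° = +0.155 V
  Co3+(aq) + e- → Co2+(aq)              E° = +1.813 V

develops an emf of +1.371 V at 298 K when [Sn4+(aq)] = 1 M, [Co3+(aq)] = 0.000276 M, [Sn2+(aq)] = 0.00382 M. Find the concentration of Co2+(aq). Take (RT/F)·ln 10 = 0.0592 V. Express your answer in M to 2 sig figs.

1.2 M

Co³⁺/Co²⁺ is the cathode (higher E°); E°cell = +1.813 − (+0.155) = +1.658 V with n = 2.
Rearranging E = E° − (0.0592/n)·log Q gives log Q = 2(+1.658 − (+1.371))/0.0592 = 9.696.
The balanced reaction is 2 Co3+(aq) + Sn2+(aq) → 2 Co2+(aq) + Sn4+(aq), so Q = ([Co2+(aq)]^2·[Sn4+(aq)]) / ([Co3+(aq)]^2·[Sn2+(aq)]).
Solving for the unknown gives log [Co2+(aq)] = 0.080, so [Co2+(aq)] ≈ 1.2 M.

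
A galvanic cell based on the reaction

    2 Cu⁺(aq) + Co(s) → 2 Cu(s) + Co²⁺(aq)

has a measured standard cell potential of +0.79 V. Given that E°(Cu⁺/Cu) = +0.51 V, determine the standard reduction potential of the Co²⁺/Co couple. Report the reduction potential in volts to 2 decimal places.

−0.28 V

In the reaction as written the Cu⁺/Cu couple is reduced (cathode) and Co²⁺/Co is oxidized (anode), so E°cell = E°(Cu⁺/Cu) − E°(Co²⁺/Co).
E°(Co²⁺/Co) = E°(cathode) − E°cell = +0.51 − (+0.79) = −0.28 V.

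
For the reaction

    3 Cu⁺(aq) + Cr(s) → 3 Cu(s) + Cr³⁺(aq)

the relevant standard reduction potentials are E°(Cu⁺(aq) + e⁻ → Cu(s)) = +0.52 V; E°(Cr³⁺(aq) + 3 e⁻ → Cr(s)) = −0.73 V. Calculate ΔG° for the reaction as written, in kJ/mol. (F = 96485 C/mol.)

−362 kJ/mol

In the reaction as written Cu⁺(aq) is reduced, so the Cu⁺/Cu couple is the cathode and Cr³⁺/Cr is the anode.
E°cell = +0.52 − (−0.73) = +1.25 V; balancing electrons gives n = 3.
ΔG° = −nFE°cell = −(3)(96485)(+1.25) J/mol = −362 kJ/mol.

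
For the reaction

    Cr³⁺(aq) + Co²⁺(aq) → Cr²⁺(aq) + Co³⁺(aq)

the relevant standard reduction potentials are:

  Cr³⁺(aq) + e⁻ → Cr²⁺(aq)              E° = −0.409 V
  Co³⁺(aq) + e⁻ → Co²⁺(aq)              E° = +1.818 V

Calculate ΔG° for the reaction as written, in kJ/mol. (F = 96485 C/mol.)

In the reaction as written Cr³⁺(aq) is reduced, so the Cr³⁺/Cr²⁺ couple is the cathode and Co³⁺/Co²⁺ is the anode.
E°cell = −0.409 − (+1.818) = −2.227 V; balancing electrons gives n = 1.
ΔG° = −nFE°cell = −(1)(96485)(−2.227) J/mol = +215 kJ/mol.

+215 kJ/mol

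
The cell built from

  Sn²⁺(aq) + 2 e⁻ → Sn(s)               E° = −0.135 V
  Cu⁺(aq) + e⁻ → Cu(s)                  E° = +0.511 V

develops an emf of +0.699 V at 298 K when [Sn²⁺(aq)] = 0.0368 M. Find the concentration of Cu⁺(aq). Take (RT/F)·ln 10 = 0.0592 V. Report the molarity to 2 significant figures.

1.5 M

The Cu⁺/Cu couple has the larger reduction potential, so it is the cathode: E°cell = +0.511 − (−0.135) = +0.646 V and n = 2.
From the Nernst equation, log Q = n(E° − E)/0.0592 = 2·(+0.646 − (+0.699))/0.0592 = −1.791.
For 2 Cu⁺(aq) + Sn(s) → 2 Cu(s) + Sn²⁺(aq), the reaction quotient is Q = [Sn²⁺(aq)] / [Cu⁺(aq)]^2.
Isolating [Cu⁺(aq)] in Q = 10^{−1.791} yields log [Cu⁺(aq)] = 0.178, i.e. 1.5 M.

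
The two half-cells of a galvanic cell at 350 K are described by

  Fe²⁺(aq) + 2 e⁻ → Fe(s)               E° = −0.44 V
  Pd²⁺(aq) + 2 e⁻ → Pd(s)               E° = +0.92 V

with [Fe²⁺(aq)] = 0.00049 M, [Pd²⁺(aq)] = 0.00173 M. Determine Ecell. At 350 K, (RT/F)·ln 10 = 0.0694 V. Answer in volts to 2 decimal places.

+1.38 V

Pd²⁺/Pd is reduced (cathode, E° = +0.92 V) and Fe²⁺/Fe is oxidized (anode).
E°cell = +0.92 − (−0.44) = +1.36 V, with n = 2 electrons transferred.
Balancing gives Pd²⁺(aq) + Fe(s) → Pd(s) + Fe²⁺(aq); hence Q = [Fe²⁺(aq)] / [Pd²⁺(aq)] = 0.283 (log Q = −0.548).
Applying E = E° − (RT ln10/nF)·log Q gives +1.36 − (0.0694/2)(−0.548) = +1.38 V.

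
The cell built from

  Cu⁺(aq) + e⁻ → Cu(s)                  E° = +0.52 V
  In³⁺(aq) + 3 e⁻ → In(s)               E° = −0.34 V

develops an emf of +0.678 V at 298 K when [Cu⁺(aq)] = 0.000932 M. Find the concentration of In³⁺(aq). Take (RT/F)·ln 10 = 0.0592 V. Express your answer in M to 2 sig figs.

1.4 M

With Cu⁺/Cu at the cathode and In³⁺/In at the anode, E°cell = +0.52 − (−0.34) = +0.86 V (n = 3).
Rearranging E = E° − (0.0592/n)·log Q gives log Q = 3(+0.86 − (+0.678))/0.0592 = 9.223.
Balancing electrons gives 3 Cu⁺(aq) + In(s) → 3 Cu(s) + In³⁺(aq); thus Q = [In³⁺(aq)] / [Cu⁺(aq)]^3.
Substituting the known concentrations and solving, log [In³⁺(aq)] = 0.131 and [In³⁺(aq)] = 1.4 M.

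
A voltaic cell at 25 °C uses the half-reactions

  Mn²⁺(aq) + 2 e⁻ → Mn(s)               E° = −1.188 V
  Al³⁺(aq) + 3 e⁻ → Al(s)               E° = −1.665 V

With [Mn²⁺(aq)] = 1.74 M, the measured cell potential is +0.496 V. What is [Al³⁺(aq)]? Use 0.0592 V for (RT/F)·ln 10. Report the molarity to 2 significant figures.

0.25 M

Mn²⁺/Mn is the cathode (higher E°); E°cell = −1.188 − (−1.665) = +0.477 V with n = 6.
Since E = E° − (0.0592/n)·log Q, log Q = n(E° − E)/0.0592 = −1.926.
For 3 Mn²⁺(aq) + 2 Al(s) → 3 Mn(s) + 2 Al³⁺(aq), the reaction quotient is Q = [Al³⁺(aq)]^2 / [Mn²⁺(aq)]^3.
Solving for the unknown gives log [Al³⁺(aq)] = −0.602, so [Al³⁺(aq)] ≈ 0.25 M.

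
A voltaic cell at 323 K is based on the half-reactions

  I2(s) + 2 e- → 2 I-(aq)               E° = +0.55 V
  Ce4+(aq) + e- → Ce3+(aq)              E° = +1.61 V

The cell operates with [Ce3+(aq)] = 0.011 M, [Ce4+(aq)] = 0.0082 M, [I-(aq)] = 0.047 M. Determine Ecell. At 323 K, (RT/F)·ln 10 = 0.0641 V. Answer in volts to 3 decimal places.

+0.967 V

The Ce⁴⁺/Ce³⁺ couple has the more positive E°, so it is the cathode; I₂/I⁻ is the anode.
The standard potential is +1.61 − (+0.55) = +1.06 V and the balanced reaction transfers n = 2 electrons.
For the overall reaction 2 Ce4+(aq) + 2 I-(aq) → 2 Ce3+(aq) + I2(s), Q = [Ce3+(aq)]^2 / ([Ce4+(aq)]^2·[I-(aq)]^2) = 815, giving log Q = 2.911.
By the Nernst equation, E = +1.06 − (0.0641/2)·(2.911) = +0.967 V.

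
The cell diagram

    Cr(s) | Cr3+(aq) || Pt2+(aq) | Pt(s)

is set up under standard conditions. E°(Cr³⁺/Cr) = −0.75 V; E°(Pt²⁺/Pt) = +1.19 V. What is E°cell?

+1.94 V

By convention the left-hand electrode in cell notation is the anode (oxidation) and the right-hand electrode is the cathode (reduction).
E°cell = E°(right) − E°(left) = +1.19 − (−0.75) = +1.94 V.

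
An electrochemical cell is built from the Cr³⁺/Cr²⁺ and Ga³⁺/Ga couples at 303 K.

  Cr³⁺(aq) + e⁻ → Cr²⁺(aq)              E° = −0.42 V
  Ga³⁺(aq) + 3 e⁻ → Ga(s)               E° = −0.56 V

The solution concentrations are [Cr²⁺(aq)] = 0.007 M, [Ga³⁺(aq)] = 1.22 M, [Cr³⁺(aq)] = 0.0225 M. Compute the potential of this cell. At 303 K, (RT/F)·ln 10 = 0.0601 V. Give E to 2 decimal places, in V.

Cr³⁺/Cr²⁺ is reduced (cathode, E° = −0.42 V) and Ga³⁺/Ga is oxidized (anode).
E°cell = E°cat − E°an = −0.42 − (−0.56) = +0.14 V; n = 3.
The balanced reaction is 3 Cr³⁺(aq) + Ga(s) → 3 Cr²⁺(aq) + Ga³⁺(aq), so Q = ([Cr²⁺(aq)]^3·[Ga³⁺(aq)]) / [Cr³⁺(aq)]^3 = 0.0367 and log Q = −1.435.
By the Nernst equation, E = +0.14 − (0.0601/3)·(−1.435) = +0.17 V.

+0.17 V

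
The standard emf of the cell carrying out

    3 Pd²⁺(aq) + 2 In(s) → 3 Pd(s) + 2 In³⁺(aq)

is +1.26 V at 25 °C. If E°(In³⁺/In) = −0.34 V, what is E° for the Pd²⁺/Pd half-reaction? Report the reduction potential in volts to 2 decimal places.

+0.92 V

In the reaction as written the Pd²⁺/Pd couple is reduced (cathode) and In³⁺/In is oxidized (anode), so E°cell = E°(Pd²⁺/Pd) − E°(In³⁺/In).
E°(Pd²⁺/Pd) = E°cell + E°(anode) = +1.26 + (−0.34) = +0.92 V.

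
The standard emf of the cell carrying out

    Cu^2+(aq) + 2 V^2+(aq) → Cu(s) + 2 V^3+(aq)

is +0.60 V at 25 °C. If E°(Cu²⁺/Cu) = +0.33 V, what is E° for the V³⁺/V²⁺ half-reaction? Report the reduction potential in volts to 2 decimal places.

−0.27 V

In the reaction as written the Cu²⁺/Cu couple is reduced (cathode) and V³⁺/V²⁺ is oxidized (anode), so E°cell = E°(Cu²⁺/Cu) − E°(V³⁺/V²⁺).
E°(V³⁺/V²⁺) = E°(cathode) − E°cell = +0.33 − (+0.60) = −0.27 V.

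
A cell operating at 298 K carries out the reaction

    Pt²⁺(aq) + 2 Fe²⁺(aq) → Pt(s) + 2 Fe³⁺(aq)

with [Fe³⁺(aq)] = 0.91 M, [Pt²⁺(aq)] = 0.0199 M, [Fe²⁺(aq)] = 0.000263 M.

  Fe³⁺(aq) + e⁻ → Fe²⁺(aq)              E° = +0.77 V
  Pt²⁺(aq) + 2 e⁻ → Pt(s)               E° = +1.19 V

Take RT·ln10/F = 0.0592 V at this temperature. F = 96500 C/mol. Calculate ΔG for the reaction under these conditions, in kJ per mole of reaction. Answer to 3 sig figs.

−30.9 kJ/mol

The standard cell potential is +1.19 − (+0.77) = +0.42 V, with n = 2 electrons in the balanced equation.
Here Q = [Fe³⁺(aq)]^2 / ([Pt²⁺(aq)]·[Fe²⁺(aq)]^2) = 6.02×10^8 (log Q = 8.779), giving E = +0.42 − (0.0592/2)·(8.779) = +0.1601 V.
ΔG = −nFE = −(2)(96500)(+0.1601) J/mol = −30.9 kJ/mol.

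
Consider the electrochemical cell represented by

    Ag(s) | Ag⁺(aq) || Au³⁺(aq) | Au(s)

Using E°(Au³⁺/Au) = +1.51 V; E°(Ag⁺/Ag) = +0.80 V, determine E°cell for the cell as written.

+0.71 V

By convention the left-hand electrode in cell notation is the anode (oxidation) and the right-hand electrode is the cathode (reduction).
E°cell = E°(right) − E°(left) = +1.51 − (+0.80) = +0.71 V.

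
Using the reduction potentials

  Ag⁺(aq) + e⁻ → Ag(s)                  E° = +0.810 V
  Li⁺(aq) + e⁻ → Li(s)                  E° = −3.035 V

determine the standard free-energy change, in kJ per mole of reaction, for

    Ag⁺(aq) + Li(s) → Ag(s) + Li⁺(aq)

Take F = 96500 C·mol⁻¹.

−371 kJ/mol

In the reaction as written Ag⁺(aq) is reduced, so the Ag⁺/Ag couple is the cathode and Li⁺/Li is the anode.
E°cell = +0.810 − (−3.035) = +3.845 V; balancing electrons gives n = 1.
ΔG° = −nFE°cell = −(1)(96500)(+3.845) J/mol = −371 kJ/mol.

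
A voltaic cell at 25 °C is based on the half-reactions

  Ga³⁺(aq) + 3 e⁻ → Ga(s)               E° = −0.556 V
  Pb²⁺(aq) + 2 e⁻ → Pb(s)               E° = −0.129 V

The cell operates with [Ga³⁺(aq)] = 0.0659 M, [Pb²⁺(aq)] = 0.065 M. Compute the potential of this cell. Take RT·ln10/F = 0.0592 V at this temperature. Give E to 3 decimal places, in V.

Pb²⁺/Pb is reduced (cathode, E° = −0.129 V) and Ga³⁺/Ga is oxidized (anode).
E°cell = E°cat − E°an = −0.129 − (−0.556) = +0.427 V; n = 6.
Balancing gives 3 Pb²⁺(aq) + 2 Ga(s) → 3 Pb(s) + 2 Ga³⁺(aq); hence Q = [Ga³⁺(aq)]^2 / [Pb²⁺(aq)]^3 = 15.8 (log Q = 1.199).
By the Nernst equation, E = +0.427 − (0.0592/6)·(1.199) = +0.415 V.

+0.415 V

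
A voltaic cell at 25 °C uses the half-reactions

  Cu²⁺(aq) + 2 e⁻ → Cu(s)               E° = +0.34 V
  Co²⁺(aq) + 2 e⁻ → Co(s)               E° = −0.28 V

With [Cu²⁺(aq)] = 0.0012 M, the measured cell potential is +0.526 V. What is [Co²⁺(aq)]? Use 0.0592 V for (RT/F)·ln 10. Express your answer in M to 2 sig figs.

1.8 M

With Cu²⁺/Cu at the cathode and Co²⁺/Co at the anode, E°cell = +0.34 − (−0.28) = +0.62 V (n = 2).
Rearranging E = E° − (0.0592/n)·log Q gives log Q = 2(+0.62 − (+0.526))/0.0592 = 3.176.
For Cu²⁺(aq) + Co(s) → Cu(s) + Co²⁺(aq), the reaction quotient is Q = [Co²⁺(aq)] / [Cu²⁺(aq)].
Substituting the known concentrations and solving, log [Co²⁺(aq)] = 0.255 and [Co²⁺(aq)] = 1.8 M.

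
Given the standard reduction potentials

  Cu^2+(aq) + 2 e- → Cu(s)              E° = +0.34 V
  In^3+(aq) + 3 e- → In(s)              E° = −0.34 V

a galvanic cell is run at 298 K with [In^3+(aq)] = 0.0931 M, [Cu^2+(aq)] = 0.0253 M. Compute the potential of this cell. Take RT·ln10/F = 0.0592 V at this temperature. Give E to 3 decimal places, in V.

Since E°(Cu²⁺/Cu) > E°(In³⁺/In), Cu²⁺/Cu serves as the cathode.
E°cell = +0.34 − (−0.34) = +0.68 V, with n = 6 electrons transferred.
Balancing gives 3 Cu^2+(aq) + 2 In(s) → 3 Cu(s) + 2 In^3+(aq); hence Q = [In^3+(aq)]^2 / [Cu^2+(aq)]^3 = 535 (log Q = 2.729).
Applying E = E° − (RT ln10/nF)·log Q gives +0.68 − (0.0592/6)(2.729) = +0.653 V.

+0.653 V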